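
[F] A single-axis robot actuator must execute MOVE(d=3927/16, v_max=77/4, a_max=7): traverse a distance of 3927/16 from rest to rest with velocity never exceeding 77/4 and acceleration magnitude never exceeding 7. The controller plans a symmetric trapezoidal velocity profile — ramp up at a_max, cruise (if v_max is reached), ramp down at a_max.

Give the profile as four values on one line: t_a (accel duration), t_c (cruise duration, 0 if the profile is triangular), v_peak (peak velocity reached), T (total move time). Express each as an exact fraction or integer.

t_a=11/4 t_c=10 v_peak=77/4 T=31/2

v_max²/a_max = (77/4)²/7 = 847/16
3927/16 ≥ 847/16 → trapezoidal
t_a = (77/4)/7 = 11/4; v_peak = 77/4
d_cruise = 3927/16 − 847/16 = 385/2; t_c = (385/2)/(77/4) = 10
T = 2·11/4 + 10 = 31/2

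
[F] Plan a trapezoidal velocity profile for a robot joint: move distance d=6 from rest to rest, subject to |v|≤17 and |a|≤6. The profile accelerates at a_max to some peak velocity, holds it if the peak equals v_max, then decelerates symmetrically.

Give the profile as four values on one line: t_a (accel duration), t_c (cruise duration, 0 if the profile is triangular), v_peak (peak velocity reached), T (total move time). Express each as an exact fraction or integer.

t_a=1 t_c=0 v_peak=6 T=2

vₘ²/aₘ = 17²/6 = 289/6
6 < 289/6 ⇒ no cruise
v_peak = √(6·6) = √36 = 6
t_a = 6/6 = 1; t_c = 0
T = 2·1 = 2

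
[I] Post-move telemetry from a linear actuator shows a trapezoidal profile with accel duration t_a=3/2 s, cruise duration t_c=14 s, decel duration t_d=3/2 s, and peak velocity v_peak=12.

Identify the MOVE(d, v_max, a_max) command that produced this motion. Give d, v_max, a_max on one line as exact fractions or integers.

d=186 v_max=12 a_max=8

a_max = 12/(3/2) = 8
d_a = ½·12·3/2 = 9; d_c = 12·14 = 168
d = 2·9 + 168 = 186
t_c = 14 > 0 → v_max = v_peak = 12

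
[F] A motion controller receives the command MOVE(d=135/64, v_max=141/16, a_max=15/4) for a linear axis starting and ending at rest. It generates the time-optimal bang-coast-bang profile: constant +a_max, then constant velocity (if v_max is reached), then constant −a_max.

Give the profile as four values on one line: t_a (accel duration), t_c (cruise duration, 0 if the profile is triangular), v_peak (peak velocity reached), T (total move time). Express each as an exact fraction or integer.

(v_max)²/a_max = (141/16)²/(15/4) = 6627/320
135/64 < 6627/320 → triangular
v_peak = √(135/64·15/4) = √(2025/256) = 45/16
t_a = (45/16)/(15/4) = 3/4; t_c = 0
T = 2·3/4 = 3/2

t_a=3/4 t_c=0 v_peak=45/16 T=3/2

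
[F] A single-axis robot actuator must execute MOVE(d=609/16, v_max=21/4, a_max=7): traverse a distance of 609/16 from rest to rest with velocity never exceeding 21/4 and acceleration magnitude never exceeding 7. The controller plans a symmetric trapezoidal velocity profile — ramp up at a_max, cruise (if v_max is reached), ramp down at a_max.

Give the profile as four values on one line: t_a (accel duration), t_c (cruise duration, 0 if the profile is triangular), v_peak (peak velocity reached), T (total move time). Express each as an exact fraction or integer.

(v_max)²/a_max = (21/4)²/7 = 63/16
609/16 ≥ 63/16 ⇒ cruise phase
t_a = (21/4)/7 = 3/4; v_peak = 21/4
d_cruise = 609/16 − 63/16 = 273/8; t_c = (273/8)/(21/4) = 13/2
T = 2·3/4 + 13/2 = 8

t_a=3/4 t_c=13/2 v_peak=21/4 T=8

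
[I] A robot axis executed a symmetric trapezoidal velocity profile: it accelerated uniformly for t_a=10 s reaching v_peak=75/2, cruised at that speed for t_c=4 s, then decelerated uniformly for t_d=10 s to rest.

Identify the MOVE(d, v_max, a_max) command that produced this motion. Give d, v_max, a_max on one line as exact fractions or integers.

a_max = (75/2)/10 = 15/4
d_a = ½·75/2·10 = 375/2; d_c = 75/2·4 = 150
d = 2·375/2 + 150 = 525
t_c = 4 > 0 → v_max = v_peak = 75/2

d=525 v_max=75/2 a_max=15/4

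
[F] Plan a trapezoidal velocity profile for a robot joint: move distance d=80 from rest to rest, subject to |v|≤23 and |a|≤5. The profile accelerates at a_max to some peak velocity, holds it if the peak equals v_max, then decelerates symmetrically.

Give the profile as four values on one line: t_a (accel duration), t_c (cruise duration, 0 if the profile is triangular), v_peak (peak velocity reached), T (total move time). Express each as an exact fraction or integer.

t_a=4 t_c=0 v_peak=20 T=8

v_max²/a_max = 23²/5 = 529/5
80 < 529/5 ⇒ no cruise
v_peak = √(80·5) = √400 = 20
t_a = 20/5 = 4; t_c = 0
T = 2·4 = 8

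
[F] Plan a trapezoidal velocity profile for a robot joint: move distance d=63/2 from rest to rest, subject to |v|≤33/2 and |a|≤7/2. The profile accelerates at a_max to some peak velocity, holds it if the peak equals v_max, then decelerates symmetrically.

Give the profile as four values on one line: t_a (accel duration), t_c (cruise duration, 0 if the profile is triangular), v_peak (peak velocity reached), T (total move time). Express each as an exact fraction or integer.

(v_max)²/a_max = (33/2)²/(7/2) = 1089/14
63/2 < 1089/14 so t_c = 0
v_peak = √(63/2·7/2) = √(441/4) = 21/2
t_a = (21/2)/(7/2) = 3; t_c = 0
T = 2·3 = 6

t_a=3 t_c=0 v_peak=21/2 T=6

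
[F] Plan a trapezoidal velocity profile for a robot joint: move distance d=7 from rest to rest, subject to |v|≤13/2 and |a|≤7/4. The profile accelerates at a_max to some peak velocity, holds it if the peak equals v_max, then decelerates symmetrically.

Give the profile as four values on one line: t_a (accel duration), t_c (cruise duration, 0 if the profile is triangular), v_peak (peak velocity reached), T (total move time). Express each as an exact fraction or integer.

t_a=2 t_c=0 v_peak=7/2 T=4

(v_max)²/a_max = (13/2)²/(7/4) = 169/7
7 < 169/7 → triangular
v_peak = √(7·7/4) = √(49/4) = 7/2
t_a = (7/2)/(7/4) = 2; t_c = 0
T = 2·2 = 4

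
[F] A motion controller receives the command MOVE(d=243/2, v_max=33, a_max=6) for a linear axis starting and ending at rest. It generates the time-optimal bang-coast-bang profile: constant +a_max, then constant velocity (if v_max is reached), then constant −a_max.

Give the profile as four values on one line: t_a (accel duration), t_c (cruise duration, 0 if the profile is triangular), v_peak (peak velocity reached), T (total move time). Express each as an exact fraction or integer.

(v_max)²/a_max = 33²/6 = 363/2
243/2 < 363/2 so t_c = 0
v_peak = √(243/2·6) = √729 = 27
t_a = 27/6 = 9/2; t_c = 0
T = 2·9/2 = 9

t_a=9/2 t_c=0 v_peak=27 T=9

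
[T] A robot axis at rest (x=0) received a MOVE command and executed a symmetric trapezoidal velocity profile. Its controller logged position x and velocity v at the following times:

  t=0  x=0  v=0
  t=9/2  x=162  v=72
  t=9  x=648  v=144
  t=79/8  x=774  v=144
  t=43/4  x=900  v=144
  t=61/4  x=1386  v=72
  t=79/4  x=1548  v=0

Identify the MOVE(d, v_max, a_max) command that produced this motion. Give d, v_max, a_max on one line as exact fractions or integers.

d=1548 v_max=144 a_max=16

final state: t=79/4, x=1548, v=0 → d = 1548
a_max = (72−0)/(9/2−0) = 16
max v = 144 over t∈[9,43/4] → v_max = 144
check: 144·(9+7/4) = 1548 ✓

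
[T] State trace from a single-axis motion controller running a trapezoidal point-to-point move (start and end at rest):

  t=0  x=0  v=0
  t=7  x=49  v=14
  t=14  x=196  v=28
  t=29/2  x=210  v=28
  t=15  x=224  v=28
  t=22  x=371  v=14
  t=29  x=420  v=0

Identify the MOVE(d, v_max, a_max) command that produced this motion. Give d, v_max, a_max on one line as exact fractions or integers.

final state: t=29, x=420, v=0 → d = 420
a_max = (14−0)/(7−0) = 2
max v = 28 over t∈[14,15] → v_max = 28
check: 28·(14+1) = 420 ✓

d=420 v_max=28 a_max=2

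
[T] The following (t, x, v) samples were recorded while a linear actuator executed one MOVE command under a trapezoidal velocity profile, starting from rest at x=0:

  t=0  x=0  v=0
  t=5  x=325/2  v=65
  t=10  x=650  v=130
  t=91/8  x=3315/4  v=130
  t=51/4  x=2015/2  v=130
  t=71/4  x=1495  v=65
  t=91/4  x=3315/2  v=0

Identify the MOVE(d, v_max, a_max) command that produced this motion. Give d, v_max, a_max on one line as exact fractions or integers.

d=3315/2 v_max=130 a_max=13

final state: t=91/4, x=3315/2, v=0 → d = 3315/2
a_max = (65−0)/(5−0) = 13
max v = 130 over t∈[10,51/4] → v_max = 130
check: 130·(10+11/4) = 3315/2 ✓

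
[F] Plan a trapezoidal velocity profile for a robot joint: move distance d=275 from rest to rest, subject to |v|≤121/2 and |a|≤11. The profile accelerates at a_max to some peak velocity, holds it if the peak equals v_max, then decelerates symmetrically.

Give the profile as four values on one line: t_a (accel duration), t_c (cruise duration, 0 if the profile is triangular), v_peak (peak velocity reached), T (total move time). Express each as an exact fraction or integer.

(v_max)²/a_max = (121/2)²/11 = 1331/4
275 < 1331/4 ⇒ no cruise
v_peak = √(275·11) = √3025 = 55
t_a = 55/11 = 5; t_c = 0
T = 2·5 = 10

t_a=5 t_c=0 v_peak=55 T=10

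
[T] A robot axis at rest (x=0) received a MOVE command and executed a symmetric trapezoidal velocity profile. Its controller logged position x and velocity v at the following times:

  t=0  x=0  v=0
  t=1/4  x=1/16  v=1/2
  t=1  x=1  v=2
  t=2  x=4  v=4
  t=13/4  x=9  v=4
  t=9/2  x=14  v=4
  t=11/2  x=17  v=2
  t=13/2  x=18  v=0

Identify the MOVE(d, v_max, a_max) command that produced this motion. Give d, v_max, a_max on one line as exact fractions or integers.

d=18 v_max=4 a_max=2

final state: t=13/2, x=18, v=0 → d = 18
a_max = (1/2−0)/(1/4−0) = 2
max v = 4 over t∈[2,9/2] → v_max = 4
check: 4·(2+5/2) = 18 ✓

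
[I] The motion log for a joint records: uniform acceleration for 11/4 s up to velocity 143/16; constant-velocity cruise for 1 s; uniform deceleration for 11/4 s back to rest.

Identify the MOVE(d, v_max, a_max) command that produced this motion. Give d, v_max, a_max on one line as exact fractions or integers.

d=2145/64 v_max=143/16 a_max=13/4

a_max = (143/16)/(11/4) = 13/4
d_a = ½·143/16·11/4 = 1573/128; d_c = 143/16·1 = 143/16
d = 2·1573/128 + 143/16 = 2145/64
t_c = 1 > 0 → v_max = v_peak = 143/16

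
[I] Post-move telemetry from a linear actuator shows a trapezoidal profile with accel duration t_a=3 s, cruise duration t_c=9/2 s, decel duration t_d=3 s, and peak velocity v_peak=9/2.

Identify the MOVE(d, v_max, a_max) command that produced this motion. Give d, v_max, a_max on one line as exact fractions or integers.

d=135/4 v_max=9/2 a_max=3/2

a_max = (9/2)/3 = 3/2
d_a = ½·9/2·3 = 27/4; d_c = 9/2·9/2 = 81/4
d = 2·27/4 + 81/4 = 135/4
t_c = 9/2 > 0 so v_max = 9/2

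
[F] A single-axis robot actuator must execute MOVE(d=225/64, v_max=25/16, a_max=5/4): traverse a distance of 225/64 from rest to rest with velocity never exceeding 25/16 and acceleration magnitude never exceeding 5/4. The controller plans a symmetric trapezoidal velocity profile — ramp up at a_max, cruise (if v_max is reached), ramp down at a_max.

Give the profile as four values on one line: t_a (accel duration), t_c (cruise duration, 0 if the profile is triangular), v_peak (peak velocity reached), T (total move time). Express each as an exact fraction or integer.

t_a=5/4 t_c=1 v_peak=25/16 T=7/2

vₘ²/aₘ = (25/16)²/(5/4) = 125/64
225/64 ≥ 125/64 ⇒ cruise phase
t_a = (25/16)/(5/4) = 5/4; v_peak = 25/16
d_cruise = 225/64 − 125/64 = 25/16; t_c = (25/16)/(25/16) = 1
T = 2·5/4 + 1 = 7/2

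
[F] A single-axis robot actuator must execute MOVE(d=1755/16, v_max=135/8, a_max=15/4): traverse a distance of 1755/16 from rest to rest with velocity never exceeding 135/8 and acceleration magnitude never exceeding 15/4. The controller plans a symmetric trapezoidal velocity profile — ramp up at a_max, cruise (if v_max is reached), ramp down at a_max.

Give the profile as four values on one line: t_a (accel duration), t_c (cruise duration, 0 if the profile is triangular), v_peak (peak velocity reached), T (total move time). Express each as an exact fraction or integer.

t_a=9/2 t_c=2 v_peak=135/8 T=11

(v_max)²/a_max = (135/8)²/(15/4) = 1215/16
1755/16 ≥ 1215/16 so v_max reached
t_a = (135/8)/(15/4) = 9/2; v_peak = 135/8
d_cruise = 1755/16 − 1215/16 = 135/4; t_c = (135/4)/(135/8) = 2
T = 2·9/2 + 2 = 11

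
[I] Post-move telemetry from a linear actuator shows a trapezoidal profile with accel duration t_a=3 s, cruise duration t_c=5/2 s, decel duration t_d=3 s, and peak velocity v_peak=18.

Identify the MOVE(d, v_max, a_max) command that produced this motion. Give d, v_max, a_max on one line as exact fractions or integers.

a_max = 18/3 = 6
d_a = ½·18·3 = 27; d_c = 18·5/2 = 45
d = 2·27 + 45 = 99
t_c = 5/2 > 0 so v_max = 18

d=99 v_max=18 a_max=6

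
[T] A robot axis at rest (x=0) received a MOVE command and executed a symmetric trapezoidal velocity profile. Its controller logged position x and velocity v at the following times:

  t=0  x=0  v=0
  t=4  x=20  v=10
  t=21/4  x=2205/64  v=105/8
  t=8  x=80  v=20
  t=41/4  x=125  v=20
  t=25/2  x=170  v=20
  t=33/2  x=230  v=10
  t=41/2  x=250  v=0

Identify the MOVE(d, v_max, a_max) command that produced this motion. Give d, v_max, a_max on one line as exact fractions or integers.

final state: t=41/2, x=250, v=0 → d = 250
a_max = (10−0)/(4−0) = 5/2
max v = 20 over t∈[8,25/2] → v_max = 20
check: 20·(8+9/2) = 250 ✓

d=250 v_max=20 a_max=5/2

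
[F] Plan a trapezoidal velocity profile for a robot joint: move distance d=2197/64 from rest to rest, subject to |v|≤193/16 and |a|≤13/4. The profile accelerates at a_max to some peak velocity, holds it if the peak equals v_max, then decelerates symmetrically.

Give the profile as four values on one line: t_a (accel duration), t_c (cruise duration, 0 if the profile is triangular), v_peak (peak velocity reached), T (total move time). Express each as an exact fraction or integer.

t_a=13/4 t_c=0 v_peak=169/16 T=13/2

v_max²/a_max = (193/16)²/(13/4) = 37249/832
2197/64 < 37249/832 → triangular
v_peak = √(2197/64·13/4) = √(28561/256) = 169/16
t_a = (169/16)/(13/4) = 13/4; t_c = 0
T = 2·13/4 = 13/2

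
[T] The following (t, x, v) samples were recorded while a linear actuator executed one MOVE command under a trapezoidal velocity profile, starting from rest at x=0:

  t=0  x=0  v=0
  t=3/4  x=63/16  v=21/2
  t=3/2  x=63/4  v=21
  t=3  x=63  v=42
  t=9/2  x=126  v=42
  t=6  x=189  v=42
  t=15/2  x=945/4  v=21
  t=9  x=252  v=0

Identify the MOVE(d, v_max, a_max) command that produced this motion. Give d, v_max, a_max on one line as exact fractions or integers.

d=252 v_max=42 a_max=14

final state: t=9, x=252, v=0 → d = 252
a_max = (21/2−0)/(3/4−0) = 14
max v = 42 over t∈[3,6] → v_max = 42
check: 42·(3+3) = 252 ✓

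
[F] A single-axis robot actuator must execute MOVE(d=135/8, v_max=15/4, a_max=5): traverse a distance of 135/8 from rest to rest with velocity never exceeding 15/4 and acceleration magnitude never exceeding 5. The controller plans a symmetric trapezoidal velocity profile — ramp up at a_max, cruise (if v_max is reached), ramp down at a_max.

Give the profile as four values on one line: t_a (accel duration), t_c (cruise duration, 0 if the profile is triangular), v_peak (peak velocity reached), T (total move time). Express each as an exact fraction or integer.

t_a=3/4 t_c=15/4 v_peak=15/4 T=21/4

v_max²/a_max = (15/4)²/5 = 45/16
135/8 ≥ 45/16 so v_max reached
t_a = (15/4)/5 = 3/4; v_peak = 15/4
d_cruise = 135/8 − 45/16 = 225/16; t_c = (225/16)/(15/4) = 15/4
T = 2·3/4 + 15/4 = 21/4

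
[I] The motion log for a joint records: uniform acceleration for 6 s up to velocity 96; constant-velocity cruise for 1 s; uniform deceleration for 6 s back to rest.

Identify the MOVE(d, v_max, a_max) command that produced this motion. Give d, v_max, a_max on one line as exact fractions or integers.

a_max = 96/6 = 16
d_a = ½·96·6 = 288; d_c = 96·1 = 96
d = 2·288 + 96 = 672
t_c = 1 > 0 → v_max = v_peak = 96

d=672 v_max=96 a_max=16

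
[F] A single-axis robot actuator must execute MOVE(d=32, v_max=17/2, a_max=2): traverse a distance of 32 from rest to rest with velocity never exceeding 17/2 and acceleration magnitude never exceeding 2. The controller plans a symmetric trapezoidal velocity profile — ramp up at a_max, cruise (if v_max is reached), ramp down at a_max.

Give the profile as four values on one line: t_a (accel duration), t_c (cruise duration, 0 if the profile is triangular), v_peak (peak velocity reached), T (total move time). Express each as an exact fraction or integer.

t_a=4 t_c=0 v_peak=8 T=8

vₘ²/aₘ = (17/2)²/2 = 289/8
32 < 289/8 so t_c = 0
v_peak = √(32·2) = √64 = 8
t_a = 8/2 = 4; t_c = 0
T = 2·4 = 8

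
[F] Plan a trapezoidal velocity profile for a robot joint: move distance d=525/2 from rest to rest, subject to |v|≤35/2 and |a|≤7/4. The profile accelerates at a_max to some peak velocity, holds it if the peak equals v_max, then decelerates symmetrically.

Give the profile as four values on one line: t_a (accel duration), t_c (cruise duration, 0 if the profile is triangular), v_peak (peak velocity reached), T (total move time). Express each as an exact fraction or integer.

v_max²/a_max = (35/2)²/(7/4) = 175
525/2 ≥ 175 → trapezoidal
t_a = (35/2)/(7/4) = 10; v_peak = 35/2
d_cruise = 525/2 − 175 = 175/2; t_c = (175/2)/(35/2) = 5
T = 2·10 + 5 = 25

t_a=10 t_c=5 v_peak=35/2 T=25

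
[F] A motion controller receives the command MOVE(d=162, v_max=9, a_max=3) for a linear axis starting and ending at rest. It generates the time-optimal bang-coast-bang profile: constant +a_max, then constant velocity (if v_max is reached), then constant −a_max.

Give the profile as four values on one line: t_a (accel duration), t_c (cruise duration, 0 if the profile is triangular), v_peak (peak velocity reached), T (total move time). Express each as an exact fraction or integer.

t_a=3 t_c=15 v_peak=9 T=21

(v_max)²/a_max = 9²/3 = 27
162 ≥ 27 so v_max reached
t_a = 9/3 = 3; v_peak = 9
d_cruise = 162 − 27 = 135; t_c = 135/9 = 15
T = 2·3 + 15 = 21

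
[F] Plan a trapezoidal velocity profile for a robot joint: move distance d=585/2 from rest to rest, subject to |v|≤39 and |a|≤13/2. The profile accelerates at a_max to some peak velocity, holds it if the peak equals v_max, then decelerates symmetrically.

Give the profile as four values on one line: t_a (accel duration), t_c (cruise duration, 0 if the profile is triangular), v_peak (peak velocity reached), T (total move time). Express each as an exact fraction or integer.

(v_max)²/a_max = 39²/(13/2) = 234
585/2 ≥ 234 ⇒ cruise phase
t_a = 39/(13/2) = 6; v_peak = 39
d_cruise = 585/2 − 234 = 117/2; t_c = (117/2)/39 = 3/2
T = 2·6 + 3/2 = 27/2

t_a=6 t_c=3/2 v_peak=39 T=27/2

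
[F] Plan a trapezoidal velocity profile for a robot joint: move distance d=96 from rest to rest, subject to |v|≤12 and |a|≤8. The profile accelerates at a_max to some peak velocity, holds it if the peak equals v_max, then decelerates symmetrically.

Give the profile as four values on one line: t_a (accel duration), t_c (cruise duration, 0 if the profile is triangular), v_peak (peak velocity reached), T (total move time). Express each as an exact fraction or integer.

vₘ²/aₘ = 12²/8 = 18
96 ≥ 18 ⇒ cruise phase
t_a = 12/8 = 3/2; v_peak = 12
d_cruise = 96 − 18 = 78; t_c = 78/12 = 13/2
T = 2·3/2 + 13/2 = 19/2

t_a=3/2 t_c=13/2 v_peak=12 T=19/2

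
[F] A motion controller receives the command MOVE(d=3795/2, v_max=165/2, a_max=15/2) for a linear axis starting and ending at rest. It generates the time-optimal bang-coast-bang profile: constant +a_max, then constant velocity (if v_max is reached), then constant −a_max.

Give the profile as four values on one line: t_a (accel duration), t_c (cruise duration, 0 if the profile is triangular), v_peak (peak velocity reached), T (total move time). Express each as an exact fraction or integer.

t_a=11 t_c=12 v_peak=165/2 T=34

(v_max)²/a_max = (165/2)²/(15/2) = 1815/2
3795/2 ≥ 1815/2 → trapezoidal
t_a = (165/2)/(15/2) = 11; v_peak = 165/2
d_cruise = 3795/2 − 1815/2 = 990; t_c = 990/(165/2) = 12
T = 2·11 + 12 = 34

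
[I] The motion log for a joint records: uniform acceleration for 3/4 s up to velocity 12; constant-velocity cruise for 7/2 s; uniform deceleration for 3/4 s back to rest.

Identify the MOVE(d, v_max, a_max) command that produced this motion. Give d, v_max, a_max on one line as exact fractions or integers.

a_max = 12/(3/4) = 16
d_a = ½·12·3/4 = 9/2; d_c = 12·7/2 = 42
d = 2·9/2 + 42 = 51
t_c = 7/2 > 0 ⇒ limit active, v_max = 12

d=51 v_max=12 a_max=16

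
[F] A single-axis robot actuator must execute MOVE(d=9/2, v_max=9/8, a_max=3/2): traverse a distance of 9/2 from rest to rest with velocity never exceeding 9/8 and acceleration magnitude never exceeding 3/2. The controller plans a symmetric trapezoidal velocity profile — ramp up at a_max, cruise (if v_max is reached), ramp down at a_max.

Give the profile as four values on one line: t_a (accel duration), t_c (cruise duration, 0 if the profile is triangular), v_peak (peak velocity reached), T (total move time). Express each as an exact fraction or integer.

(v_max)²/a_max = (9/8)²/(3/2) = 27/32
9/2 ≥ 27/32 ⇒ cruise phase
t_a = (9/8)/(3/2) = 3/4; v_peak = 9/8
d_cruise = 9/2 − 27/32 = 117/32; t_c = (117/32)/(9/8) = 13/4
T = 2·3/4 + 13/4 = 19/4

t_a=3/4 t_c=13/4 v_peak=9/8 T=19/4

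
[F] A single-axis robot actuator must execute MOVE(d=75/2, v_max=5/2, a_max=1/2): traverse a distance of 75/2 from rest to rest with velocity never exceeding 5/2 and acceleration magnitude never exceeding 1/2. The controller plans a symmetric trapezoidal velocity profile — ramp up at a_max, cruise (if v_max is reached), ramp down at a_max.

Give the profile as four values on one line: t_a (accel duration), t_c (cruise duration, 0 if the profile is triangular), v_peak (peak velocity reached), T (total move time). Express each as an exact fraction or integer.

vₘ²/aₘ = (5/2)²/(1/2) = 25/2
75/2 ≥ 25/2 → trapezoidal
t_a = (5/2)/(1/2) = 5; v_peak = 5/2
d_cruise = 75/2 − 25/2 = 25; t_c = 25/(5/2) = 10
T = 2·5 + 10 = 20

t_a=5 t_c=10 v_peak=5/2 T=20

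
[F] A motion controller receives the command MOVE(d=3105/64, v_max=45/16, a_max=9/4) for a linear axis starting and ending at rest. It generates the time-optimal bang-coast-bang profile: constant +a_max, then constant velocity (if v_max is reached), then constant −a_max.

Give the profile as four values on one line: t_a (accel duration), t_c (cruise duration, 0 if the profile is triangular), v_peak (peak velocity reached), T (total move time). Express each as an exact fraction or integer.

vₘ²/aₘ = (45/16)²/(9/4) = 225/64
3105/64 ≥ 225/64 ⇒ cruise phase
t_a = (45/16)/(9/4) = 5/4; v_peak = 45/16
d_cruise = 3105/64 − 225/64 = 45; t_c = 45/(45/16) = 16
T = 2·5/4 + 16 = 37/2

t_a=5/4 t_c=16 v_peak=45/16 T=37/2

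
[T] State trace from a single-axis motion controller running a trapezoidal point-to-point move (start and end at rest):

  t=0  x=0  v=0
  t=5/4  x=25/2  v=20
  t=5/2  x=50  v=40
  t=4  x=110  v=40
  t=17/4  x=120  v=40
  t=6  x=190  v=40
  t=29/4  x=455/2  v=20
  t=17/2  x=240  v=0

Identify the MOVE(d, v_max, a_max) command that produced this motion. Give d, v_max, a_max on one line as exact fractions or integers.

d=240 v_max=40 a_max=16

final state: t=17/2, x=240, v=0 → d = 240
a_max = (20−0)/(5/4−0) = 16
max v = 40 over t∈[5/2,6] → v_max = 40
check: 40·(5/2+7/2) = 240 ✓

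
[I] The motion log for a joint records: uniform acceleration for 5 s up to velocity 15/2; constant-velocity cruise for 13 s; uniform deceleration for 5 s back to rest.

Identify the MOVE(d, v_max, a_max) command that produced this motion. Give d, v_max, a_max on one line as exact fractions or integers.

d=135 v_max=15/2 a_max=3/2

a_max = (15/2)/5 = 3/2
d_a = ½·15/2·5 = 75/4; d_c = 15/2·13 = 195/2
d = 2·75/4 + 195/2 = 135
t_c = 13 > 0 ⇒ limit active, v_max = 15/2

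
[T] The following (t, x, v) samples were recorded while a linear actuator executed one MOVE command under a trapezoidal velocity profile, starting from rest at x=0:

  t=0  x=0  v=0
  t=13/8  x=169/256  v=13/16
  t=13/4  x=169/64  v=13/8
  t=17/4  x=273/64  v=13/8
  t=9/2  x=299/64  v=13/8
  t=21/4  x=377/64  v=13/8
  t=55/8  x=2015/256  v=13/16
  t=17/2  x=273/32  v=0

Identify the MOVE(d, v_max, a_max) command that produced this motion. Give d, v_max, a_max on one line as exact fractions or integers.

final state: t=17/2, x=273/32, v=0 → d = 273/32
a_max = (13/16−0)/(13/8−0) = 1/2
max v = 13/8 over t∈[13/4,21/4] → v_max = 13/8
check: 13/8·(13/4+2) = 273/32 ✓

d=273/32 v_max=13/8 a_max=1/2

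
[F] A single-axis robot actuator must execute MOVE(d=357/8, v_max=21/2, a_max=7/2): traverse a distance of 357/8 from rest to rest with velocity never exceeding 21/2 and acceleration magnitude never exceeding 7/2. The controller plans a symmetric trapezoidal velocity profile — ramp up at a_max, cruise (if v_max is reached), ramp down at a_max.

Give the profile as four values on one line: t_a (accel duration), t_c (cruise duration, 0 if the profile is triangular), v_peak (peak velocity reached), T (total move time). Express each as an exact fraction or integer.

t_a=3 t_c=5/4 v_peak=21/2 T=29/4

vₘ²/aₘ = (21/2)²/(7/2) = 63/2
357/8 ≥ 63/2 so v_max reached
t_a = (21/2)/(7/2) = 3; v_peak = 21/2
d_cruise = 357/8 − 63/2 = 105/8; t_c = (105/8)/(21/2) = 5/4
T = 2·3 + 5/4 = 29/4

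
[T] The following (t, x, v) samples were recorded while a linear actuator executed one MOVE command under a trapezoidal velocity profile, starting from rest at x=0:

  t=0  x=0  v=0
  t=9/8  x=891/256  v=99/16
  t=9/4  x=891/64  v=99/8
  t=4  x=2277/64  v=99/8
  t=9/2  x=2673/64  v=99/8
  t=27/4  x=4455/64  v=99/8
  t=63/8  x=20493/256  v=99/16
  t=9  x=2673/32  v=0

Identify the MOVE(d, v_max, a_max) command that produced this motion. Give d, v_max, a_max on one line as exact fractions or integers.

d=2673/32 v_max=99/8 a_max=11/2

final state: t=9, x=2673/32, v=0 → d = 2673/32
a_max = (99/16−0)/(9/8−0) = 11/2
max v = 99/8 over t∈[9/4,27/4] → v_max = 99/8
check: 99/8·(9/4+9/2) = 2673/32 ✓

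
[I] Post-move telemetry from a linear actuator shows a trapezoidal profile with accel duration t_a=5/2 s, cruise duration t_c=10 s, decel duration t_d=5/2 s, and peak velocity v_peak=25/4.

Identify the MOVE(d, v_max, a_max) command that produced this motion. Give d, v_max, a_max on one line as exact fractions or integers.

d=625/8 v_max=25/4 a_max=5/2

a_max = (25/4)/(5/2) = 5/2
d_a = ½·25/4·5/2 = 125/16; d_c = 25/4·10 = 125/2
d = 2·125/16 + 125/2 = 625/8
t_c = 10 > 0 ⇒ limit active, v_max = 25/4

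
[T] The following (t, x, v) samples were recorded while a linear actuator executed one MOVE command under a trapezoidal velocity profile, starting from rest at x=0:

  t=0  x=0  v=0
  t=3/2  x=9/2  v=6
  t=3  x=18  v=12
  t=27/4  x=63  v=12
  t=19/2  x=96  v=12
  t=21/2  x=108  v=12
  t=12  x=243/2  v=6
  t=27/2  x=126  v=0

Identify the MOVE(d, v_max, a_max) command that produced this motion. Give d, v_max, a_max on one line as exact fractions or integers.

d=126 v_max=12 a_max=4

final state: t=27/2, x=126, v=0 → d = 126
a_max = (6−0)/(3/2−0) = 4
max v = 12 over t∈[3,21/2] → v_max = 12
check: 12·(3+15/2) = 126 ✓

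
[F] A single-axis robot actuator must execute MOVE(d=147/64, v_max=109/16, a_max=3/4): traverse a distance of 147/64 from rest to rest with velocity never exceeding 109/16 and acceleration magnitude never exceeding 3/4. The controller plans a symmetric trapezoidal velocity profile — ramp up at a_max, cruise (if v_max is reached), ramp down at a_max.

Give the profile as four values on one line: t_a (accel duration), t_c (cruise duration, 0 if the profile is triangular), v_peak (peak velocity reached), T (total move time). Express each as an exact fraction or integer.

t_a=7/4 t_c=0 v_peak=21/16 T=7/2

(v_max)²/a_max = (109/16)²/(3/4) = 11881/192
147/64 < 11881/192 ⇒ no cruise
v_peak = √(147/64·3/4) = √(441/256) = 21/16
t_a = (21/16)/(3/4) = 7/4; t_c = 0
T = 2·7/4 = 7/2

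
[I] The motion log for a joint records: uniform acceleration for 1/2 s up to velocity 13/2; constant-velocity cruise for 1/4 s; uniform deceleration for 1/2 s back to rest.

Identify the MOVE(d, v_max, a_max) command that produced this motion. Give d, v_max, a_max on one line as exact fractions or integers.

a_max = (13/2)/(1/2) = 13
d_a = ½·13/2·1/2 = 13/8; d_c = 13/2·1/4 = 13/8
d = 2·13/8 + 13/8 = 39/8
t_c = 1/4 > 0 ⇒ limit active, v_max = 13/2

d=39/8 v_max=13/2 a_max=13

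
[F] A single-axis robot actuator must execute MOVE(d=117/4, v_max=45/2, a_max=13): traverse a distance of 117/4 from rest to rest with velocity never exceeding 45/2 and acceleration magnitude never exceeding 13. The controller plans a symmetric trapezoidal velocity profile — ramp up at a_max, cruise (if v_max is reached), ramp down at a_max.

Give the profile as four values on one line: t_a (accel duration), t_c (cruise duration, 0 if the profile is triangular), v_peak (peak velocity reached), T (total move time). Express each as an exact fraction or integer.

t_a=3/2 t_c=0 v_peak=39/2 T=3

(v_max)²/a_max = (45/2)²/13 = 2025/52
117/4 < 2025/52 so t_c = 0
v_peak = √(117/4·13) = √(1521/4) = 39/2
t_a = (39/2)/13 = 3/2; t_c = 0
T = 2·3/2 = 3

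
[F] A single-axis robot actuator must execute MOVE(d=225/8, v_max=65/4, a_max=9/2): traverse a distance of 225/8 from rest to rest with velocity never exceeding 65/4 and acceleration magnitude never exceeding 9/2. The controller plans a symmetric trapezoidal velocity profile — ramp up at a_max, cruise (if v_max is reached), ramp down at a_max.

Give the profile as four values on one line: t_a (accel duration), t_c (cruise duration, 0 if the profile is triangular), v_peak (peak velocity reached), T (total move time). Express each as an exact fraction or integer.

t_a=5/2 t_c=0 v_peak=45/4 T=5

vₘ²/aₘ = (65/4)²/(9/2) = 4225/72
225/8 < 4225/72 so t_c = 0
v_peak = √(225/8·9/2) = √(2025/16) = 45/4
t_a = (45/4)/(9/2) = 5/2; t_c = 0
T = 2·5/2 = 5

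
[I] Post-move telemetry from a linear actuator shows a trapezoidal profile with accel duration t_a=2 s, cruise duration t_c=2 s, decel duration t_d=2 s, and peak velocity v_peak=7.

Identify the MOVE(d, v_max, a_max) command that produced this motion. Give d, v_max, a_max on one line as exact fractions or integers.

a_max = 7/2
d_a = ½·7·2 = 7; d_c = 7·2 = 14
d = 2·7 + 14 = 28
t_c = 2 > 0 → v_max = v_peak = 7

d=28 v_max=7 a_max=7/2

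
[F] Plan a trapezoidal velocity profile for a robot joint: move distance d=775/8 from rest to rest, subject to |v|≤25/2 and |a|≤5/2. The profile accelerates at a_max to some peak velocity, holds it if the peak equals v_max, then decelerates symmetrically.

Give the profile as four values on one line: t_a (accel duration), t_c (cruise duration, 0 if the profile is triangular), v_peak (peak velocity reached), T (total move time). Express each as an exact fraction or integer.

t_a=5 t_c=11/4 v_peak=25/2 T=51/4

(v_max)²/a_max = (25/2)²/(5/2) = 125/2
775/8 ≥ 125/2 ⇒ cruise phase
t_a = (25/2)/(5/2) = 5; v_peak = 25/2
d_cruise = 775/8 − 125/2 = 275/8; t_c = (275/8)/(25/2) = 11/4
T = 2·5 + 11/4 = 51/4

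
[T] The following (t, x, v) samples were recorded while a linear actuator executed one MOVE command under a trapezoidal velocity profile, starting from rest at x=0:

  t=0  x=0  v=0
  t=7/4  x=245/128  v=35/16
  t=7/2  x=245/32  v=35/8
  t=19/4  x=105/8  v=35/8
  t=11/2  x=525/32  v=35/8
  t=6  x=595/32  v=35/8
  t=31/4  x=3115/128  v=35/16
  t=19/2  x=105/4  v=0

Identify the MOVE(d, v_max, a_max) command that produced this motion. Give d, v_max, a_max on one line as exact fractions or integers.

d=105/4 v_max=35/8 a_max=5/4

final state: t=19/2, x=105/4, v=0 → d = 105/4
a_max = (35/16−0)/(7/4−0) = 5/4
max v = 35/8 over t∈[7/2,6] → v_max = 35/8
check: 35/8·(7/2+5/2) = 105/4 ✓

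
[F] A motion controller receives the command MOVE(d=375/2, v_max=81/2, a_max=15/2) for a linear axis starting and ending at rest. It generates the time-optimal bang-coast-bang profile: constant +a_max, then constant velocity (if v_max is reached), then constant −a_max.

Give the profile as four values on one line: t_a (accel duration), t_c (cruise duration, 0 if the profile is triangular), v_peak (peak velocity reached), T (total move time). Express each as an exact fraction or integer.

v_max²/a_max = (81/2)²/(15/2) = 2187/10
375/2 < 2187/10 so t_c = 0
v_peak = √(375/2·15/2) = √(5625/4) = 75/2
t_a = (75/2)/(15/2) = 5; t_c = 0
T = 2·5 = 10

t_a=5 t_c=0 v_peak=75/2 T=10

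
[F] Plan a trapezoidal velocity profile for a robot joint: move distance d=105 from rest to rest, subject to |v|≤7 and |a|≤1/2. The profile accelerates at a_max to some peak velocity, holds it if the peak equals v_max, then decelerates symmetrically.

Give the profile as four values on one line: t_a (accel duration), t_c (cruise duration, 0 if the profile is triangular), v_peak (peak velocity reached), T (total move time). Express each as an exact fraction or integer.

t_a=14 t_c=1 v_peak=7 T=29

vₘ²/aₘ = 7²/(1/2) = 98
105 ≥ 98 → trapezoidal
t_a = 7/(1/2) = 14; v_peak = 7
d_cruise = 105 − 98 = 7; t_c = 7/7 = 1
T = 2·14 + 1 = 29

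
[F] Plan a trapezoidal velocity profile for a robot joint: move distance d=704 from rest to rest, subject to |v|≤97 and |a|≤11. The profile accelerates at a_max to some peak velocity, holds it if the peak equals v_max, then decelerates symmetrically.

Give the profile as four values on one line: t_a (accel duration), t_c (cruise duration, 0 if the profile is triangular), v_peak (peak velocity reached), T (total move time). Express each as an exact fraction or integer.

t_a=8 t_c=0 v_peak=88 T=16

(v_max)²/a_max = 97²/11 = 9409/11
704 < 9409/11 → triangular
v_peak = √(704·11) = √7744 = 88
t_a = 88/11 = 8; t_c = 0
T = 2·8 = 16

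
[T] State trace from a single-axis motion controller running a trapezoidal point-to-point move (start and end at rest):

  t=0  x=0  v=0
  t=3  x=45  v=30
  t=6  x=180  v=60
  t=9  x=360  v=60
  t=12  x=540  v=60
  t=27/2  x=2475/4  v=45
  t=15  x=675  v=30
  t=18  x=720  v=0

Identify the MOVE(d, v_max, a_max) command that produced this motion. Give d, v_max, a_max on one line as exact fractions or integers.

d=720 v_max=60 a_max=10

final state: t=18, x=720, v=0 → d = 720
a_max = (30−0)/(3−0) = 10
max v = 60 over t∈[6,12] → v_max = 60
check: 60·(6+6) = 720 ✓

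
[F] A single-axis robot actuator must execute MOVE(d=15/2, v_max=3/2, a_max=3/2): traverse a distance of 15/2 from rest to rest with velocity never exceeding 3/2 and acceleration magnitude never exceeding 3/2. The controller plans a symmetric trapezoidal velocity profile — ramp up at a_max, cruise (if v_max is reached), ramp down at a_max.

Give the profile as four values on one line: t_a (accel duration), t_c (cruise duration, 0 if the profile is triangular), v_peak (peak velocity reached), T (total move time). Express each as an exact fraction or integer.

t_a=1 t_c=4 v_peak=3/2 T=6

(v_max)²/a_max = (3/2)²/(3/2) = 3/2
15/2 ≥ 3/2 ⇒ cruise phase
t_a = (3/2)/(3/2) = 1; v_peak = 3/2
d_cruise = 15/2 − 3/2 = 6; t_c = 6/(3/2) = 4
T = 2·1 + 4 = 6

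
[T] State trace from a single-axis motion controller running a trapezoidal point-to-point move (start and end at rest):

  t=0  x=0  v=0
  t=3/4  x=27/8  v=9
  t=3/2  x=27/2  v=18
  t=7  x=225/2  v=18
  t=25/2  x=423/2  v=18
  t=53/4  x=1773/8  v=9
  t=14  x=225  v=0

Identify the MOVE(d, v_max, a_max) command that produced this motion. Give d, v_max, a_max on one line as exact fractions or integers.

final state: t=14, x=225, v=0 → d = 225
a_max = (9−0)/(3/4−0) = 12
max v = 18 over t∈[3/2,25/2] → v_max = 18
check: 18·(3/2+11) = 225 ✓

d=225 v_max=18 a_max=12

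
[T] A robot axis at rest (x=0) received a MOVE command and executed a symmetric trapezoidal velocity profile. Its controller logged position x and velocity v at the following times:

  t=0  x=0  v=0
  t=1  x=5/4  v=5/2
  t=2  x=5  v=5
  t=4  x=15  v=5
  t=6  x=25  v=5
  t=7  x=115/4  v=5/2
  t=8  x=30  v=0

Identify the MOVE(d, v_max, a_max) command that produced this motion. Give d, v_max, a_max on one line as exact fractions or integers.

d=30 v_max=5 a_max=5/2

final state: t=8, x=30, v=0 → d = 30
a_max = (5/2−0)/(1−0) = 5/2
max v = 5 over t∈[2,6] → v_max = 5
check: 5·(2+4) = 30 ✓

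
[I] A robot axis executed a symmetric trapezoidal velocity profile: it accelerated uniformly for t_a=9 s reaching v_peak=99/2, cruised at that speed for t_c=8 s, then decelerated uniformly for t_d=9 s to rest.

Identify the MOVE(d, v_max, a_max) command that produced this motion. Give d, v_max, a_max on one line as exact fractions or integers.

a_max = (99/2)/9 = 11/2
d_a = ½·99/2·9 = 891/4; d_c = 99/2·8 = 396
d = 2·891/4 + 396 = 1683/2
t_c = 8 > 0 → v_max = v_peak = 99/2

d=1683/2 v_max=99/2 a_max=11/2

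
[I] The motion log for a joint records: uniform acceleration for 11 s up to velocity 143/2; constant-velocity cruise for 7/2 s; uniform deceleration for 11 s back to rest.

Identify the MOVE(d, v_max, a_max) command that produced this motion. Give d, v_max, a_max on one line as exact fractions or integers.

d=4147/4 v_max=143/2 a_max=13/2

a_max = (143/2)/11 = 13/2
d_a = ½·143/2·11 = 1573/4; d_c = 143/2·7/2 = 1001/4
d = 2·1573/4 + 1001/4 = 4147/4
t_c = 7/2 > 0 → v_max = v_peak = 143/2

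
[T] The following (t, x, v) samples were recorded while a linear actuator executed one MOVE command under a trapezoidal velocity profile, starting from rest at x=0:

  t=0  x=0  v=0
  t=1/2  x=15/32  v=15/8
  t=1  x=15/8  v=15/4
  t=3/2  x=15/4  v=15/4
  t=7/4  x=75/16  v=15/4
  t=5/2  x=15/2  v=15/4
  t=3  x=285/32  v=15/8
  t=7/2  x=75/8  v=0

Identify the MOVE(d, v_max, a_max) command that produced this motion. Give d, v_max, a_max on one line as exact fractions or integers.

d=75/8 v_max=15/4 a_max=15/4

final state: t=7/2, x=75/8, v=0 → d = 75/8
a_max = (15/8−0)/(1/2−0) = 15/4
max v = 15/4 over t∈[1,5/2] → v_max = 15/4
check: 15/4·(1+3/2) = 75/8 ✓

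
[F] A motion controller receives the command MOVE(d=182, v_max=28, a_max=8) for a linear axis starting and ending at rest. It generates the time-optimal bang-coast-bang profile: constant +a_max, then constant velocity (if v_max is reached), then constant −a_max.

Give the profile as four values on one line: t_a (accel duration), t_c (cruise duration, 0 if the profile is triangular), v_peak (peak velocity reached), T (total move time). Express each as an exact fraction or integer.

(v_max)²/a_max = 28²/8 = 98
182 ≥ 98 so v_max reached
t_a = 28/8 = 7/2; v_peak = 28
d_cruise = 182 − 98 = 84; t_c = 84/28 = 3
T = 2·7/2 + 3 = 10

t_a=7/2 t_c=3 v_peak=28 T=10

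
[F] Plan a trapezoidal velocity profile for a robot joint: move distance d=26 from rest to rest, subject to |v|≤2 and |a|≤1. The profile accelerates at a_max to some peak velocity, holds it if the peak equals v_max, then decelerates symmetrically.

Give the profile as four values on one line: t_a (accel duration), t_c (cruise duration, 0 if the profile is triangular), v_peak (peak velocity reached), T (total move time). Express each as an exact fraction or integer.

v_max²/a_max = 2²/1 = 4
26 ≥ 4 so v_max reached
t_a = 2/1 = 2; v_peak = 2
d_cruise = 26 − 4 = 22; t_c = 22/2 = 11
T = 2·2 + 11 = 15

t_a=2 t_c=11 v_peak=2 T=15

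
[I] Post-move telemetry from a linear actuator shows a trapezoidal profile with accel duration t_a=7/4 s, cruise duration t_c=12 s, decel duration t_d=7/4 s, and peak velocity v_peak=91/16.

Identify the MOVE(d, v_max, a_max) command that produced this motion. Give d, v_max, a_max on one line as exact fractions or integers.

a_max = (91/16)/(7/4) = 13/4
d_a = ½·91/16·7/4 = 637/128; d_c = 91/16·12 = 273/4
d = 2·637/128 + 273/4 = 5005/64
t_c = 12 > 0 so v_max = 91/16

d=5005/64 v_max=91/16 a_max=13/4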